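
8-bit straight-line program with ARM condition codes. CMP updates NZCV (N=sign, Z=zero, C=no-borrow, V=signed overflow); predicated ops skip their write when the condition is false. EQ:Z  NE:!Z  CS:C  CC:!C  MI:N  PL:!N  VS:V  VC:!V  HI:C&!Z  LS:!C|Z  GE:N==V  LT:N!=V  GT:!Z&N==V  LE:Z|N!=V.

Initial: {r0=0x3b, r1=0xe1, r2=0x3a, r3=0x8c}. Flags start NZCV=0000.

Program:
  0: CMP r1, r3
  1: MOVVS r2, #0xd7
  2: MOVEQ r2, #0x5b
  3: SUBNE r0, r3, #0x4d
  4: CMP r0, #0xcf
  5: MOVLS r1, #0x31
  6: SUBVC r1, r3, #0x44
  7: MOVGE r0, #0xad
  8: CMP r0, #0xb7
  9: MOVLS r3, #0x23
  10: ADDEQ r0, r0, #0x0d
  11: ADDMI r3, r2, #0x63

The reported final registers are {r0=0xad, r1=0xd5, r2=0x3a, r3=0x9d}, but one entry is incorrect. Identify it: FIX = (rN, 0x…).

FIX = (r1, 0x48)

[0] flags=0010 → (cmp)
[1] flags=0010 VS?F → skip
[2] flags=0010 EQ?F → skip
[3] flags=0010 NE?T → r0=0x3f
[4] flags=0000 → (cmp)
[5] flags=0000 LS?T → r1=0x31
[6] flags=0000 VC?T → r1=0x48
[7] flags=0000 GE?T → r0=0xad
[8] flags=1000 → (cmp)
[9] flags=1000 LS?T → r3=0x23
[10] flags=1000 EQ?F → skip
[11] flags=1000 MI?T → r3=0x9d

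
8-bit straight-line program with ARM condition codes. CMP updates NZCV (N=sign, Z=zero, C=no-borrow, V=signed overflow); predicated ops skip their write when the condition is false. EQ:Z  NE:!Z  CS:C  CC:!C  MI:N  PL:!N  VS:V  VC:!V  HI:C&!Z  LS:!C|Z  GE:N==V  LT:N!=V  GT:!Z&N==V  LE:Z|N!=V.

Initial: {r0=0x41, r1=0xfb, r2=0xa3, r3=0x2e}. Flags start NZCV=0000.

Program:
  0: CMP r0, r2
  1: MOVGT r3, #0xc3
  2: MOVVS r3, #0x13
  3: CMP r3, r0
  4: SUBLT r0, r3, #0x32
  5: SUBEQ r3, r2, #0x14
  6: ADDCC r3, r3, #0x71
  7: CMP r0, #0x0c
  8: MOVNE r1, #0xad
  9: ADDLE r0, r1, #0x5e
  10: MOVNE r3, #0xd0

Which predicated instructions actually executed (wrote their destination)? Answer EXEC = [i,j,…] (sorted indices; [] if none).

0: ✓ CMP  NZCV=1001
1: ✓ MOVGT  r3←0xc3
2: ✓ MOVVS  r3←0x13
3: ✓ CMP  NZCV=1000
4: ✓ SUBLT  r0←0xe1
5: · SUBEQ
6: ✓ ADDCC  r3←0x84
7: ✓ CMP  NZCV=1010
8: ✓ MOVNE  r1←0xad
9: ✓ ADDLE  r0←0x0b
10: ✓ MOVNE  r3←0xd0

EXEC = [1,2,4,6,8,9,10]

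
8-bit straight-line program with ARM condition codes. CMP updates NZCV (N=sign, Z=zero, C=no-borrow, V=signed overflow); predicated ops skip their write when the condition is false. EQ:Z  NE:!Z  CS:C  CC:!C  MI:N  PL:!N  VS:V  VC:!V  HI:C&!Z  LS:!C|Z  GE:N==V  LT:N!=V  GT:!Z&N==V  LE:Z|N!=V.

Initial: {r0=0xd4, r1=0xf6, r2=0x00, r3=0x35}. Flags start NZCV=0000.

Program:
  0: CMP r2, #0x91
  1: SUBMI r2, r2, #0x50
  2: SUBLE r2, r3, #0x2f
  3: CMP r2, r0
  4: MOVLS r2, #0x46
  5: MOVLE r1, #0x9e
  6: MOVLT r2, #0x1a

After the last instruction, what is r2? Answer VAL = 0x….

VAL = 0x46

[0] flags=0000 → (cmp)
[1] flags=0000 MI?F → skip
[2] flags=0000 LE?F → skip
[3] flags=0000 → (cmp)
[4] flags=0000 LS?T → r2=0x46
[5] flags=0000 LE?F → skip
[6] flags=0000 LT?F → skip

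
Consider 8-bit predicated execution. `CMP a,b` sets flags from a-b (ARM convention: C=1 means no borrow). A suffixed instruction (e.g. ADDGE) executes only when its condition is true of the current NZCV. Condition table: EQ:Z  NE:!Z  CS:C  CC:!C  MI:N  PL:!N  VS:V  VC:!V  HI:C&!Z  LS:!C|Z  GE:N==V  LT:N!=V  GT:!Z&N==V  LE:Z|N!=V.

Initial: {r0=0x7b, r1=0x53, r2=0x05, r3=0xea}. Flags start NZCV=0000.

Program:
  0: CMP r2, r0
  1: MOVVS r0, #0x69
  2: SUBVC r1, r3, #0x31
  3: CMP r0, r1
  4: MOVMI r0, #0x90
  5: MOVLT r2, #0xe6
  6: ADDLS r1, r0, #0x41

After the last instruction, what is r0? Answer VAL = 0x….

VAL = 0x90

0: ✓ CMP  NZCV=1000
1: · MOVVS
2: ✓ SUBVC  r1←0xb9
3: ✓ CMP  NZCV=1001
4: ✓ MOVMI  r0←0x90
5: · MOVLT
6: ✓ ADDLS  r1←0xd1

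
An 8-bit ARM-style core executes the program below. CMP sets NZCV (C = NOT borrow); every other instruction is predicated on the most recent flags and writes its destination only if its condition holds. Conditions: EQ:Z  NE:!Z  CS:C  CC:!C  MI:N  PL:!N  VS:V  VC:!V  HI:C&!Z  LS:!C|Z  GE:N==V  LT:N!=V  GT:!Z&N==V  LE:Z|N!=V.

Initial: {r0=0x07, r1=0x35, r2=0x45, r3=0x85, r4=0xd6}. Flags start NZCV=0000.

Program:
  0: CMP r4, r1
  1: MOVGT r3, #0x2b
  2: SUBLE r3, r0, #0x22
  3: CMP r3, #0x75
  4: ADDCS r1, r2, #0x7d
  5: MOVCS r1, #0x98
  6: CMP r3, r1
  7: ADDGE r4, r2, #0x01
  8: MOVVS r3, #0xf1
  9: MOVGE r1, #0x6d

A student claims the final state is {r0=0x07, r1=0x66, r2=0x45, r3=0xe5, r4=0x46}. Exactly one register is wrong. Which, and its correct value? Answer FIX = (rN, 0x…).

FIX = (r1, 0x6d)

0: ✓ CMP  NZCV=1010
1: · MOVGT
2: ✓ SUBLE  r3←0xe5
3: ✓ CMP  NZCV=0011
4: ✓ ADDCS  r1←0xc2
5: ✓ MOVCS  r1←0x98
6: ✓ CMP  NZCV=0010
7: ✓ ADDGE  r4←0x46
8: · MOVVS
9: ✓ MOVGE  r1←0x6d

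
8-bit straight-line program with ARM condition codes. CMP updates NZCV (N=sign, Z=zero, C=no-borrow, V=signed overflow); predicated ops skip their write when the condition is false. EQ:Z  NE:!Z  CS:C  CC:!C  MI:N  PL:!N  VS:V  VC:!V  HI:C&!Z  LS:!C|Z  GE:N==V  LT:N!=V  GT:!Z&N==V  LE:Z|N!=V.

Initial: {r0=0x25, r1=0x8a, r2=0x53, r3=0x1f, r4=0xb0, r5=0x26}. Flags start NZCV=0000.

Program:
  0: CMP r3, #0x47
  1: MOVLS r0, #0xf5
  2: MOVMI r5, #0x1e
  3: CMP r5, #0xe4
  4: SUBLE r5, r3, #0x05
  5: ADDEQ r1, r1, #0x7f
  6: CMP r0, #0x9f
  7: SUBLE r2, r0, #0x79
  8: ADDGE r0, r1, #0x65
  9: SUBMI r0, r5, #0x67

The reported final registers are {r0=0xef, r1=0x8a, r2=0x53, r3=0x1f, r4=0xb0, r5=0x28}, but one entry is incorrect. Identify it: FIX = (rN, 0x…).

[0] flags=1000 → (cmp)
[1] flags=1000 LS?T → r0=0xf5
[2] flags=1000 MI?T → r5=0x1e
[3] flags=0000 → (cmp)
[4] flags=0000 LE?F → skip
[5] flags=0000 EQ?F → skip
[6] flags=0010 → (cmp)
[7] flags=0010 LE?F → skip
[8] flags=0010 GE?T → r0=0xef
[9] flags=0010 MI?F → skip

FIX = (r5, 0x1e)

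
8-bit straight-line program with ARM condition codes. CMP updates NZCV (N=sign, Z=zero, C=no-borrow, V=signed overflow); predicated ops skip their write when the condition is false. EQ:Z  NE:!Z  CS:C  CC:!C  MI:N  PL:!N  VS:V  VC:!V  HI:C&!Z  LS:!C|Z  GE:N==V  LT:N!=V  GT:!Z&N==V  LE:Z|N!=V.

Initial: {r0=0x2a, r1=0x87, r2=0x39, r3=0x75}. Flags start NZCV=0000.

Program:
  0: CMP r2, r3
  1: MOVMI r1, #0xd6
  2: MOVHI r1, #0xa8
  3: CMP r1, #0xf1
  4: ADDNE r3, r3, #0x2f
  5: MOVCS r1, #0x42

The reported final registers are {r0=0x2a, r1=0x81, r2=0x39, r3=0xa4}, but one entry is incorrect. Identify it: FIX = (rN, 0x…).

[0] flags=1000 → (cmp)
[1] flags=1000 MI?T → r1=0xd6
[2] flags=1000 HI?F → skip
[3] flags=1000 → (cmp)
[4] flags=1000 NE?T → r3=0xa4
[5] flags=1000 CS?F → skip

FIX = (r1, 0xd6)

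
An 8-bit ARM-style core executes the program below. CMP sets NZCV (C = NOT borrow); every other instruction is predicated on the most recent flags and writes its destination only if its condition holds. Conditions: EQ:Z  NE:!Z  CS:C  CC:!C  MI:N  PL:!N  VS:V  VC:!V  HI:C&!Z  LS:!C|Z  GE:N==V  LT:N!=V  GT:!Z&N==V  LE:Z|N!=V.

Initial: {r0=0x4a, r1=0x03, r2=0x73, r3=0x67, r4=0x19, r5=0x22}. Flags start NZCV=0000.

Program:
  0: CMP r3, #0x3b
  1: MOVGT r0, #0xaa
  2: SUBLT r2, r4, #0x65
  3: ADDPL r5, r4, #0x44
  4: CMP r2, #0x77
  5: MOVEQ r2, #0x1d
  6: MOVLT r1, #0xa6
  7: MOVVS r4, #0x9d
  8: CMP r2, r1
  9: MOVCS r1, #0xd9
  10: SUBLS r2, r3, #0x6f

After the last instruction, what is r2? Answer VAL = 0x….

VAL = 0xf8

[0] flags=0010 → (cmp)
[1] flags=0010 GT?T → r0=0xaa
[2] flags=0010 LT?F → skip
[3] flags=0010 PL?T → r5=0x5d
[4] flags=1000 → (cmp)
[5] flags=1000 EQ?F → skip
[6] flags=1000 LT?T → r1=0xa6
[7] flags=1000 VS?F → skip
[8] flags=1001 → (cmp)
[9] flags=1001 CS?F → skip
[10] flags=1001 LS?T → r2=0xf8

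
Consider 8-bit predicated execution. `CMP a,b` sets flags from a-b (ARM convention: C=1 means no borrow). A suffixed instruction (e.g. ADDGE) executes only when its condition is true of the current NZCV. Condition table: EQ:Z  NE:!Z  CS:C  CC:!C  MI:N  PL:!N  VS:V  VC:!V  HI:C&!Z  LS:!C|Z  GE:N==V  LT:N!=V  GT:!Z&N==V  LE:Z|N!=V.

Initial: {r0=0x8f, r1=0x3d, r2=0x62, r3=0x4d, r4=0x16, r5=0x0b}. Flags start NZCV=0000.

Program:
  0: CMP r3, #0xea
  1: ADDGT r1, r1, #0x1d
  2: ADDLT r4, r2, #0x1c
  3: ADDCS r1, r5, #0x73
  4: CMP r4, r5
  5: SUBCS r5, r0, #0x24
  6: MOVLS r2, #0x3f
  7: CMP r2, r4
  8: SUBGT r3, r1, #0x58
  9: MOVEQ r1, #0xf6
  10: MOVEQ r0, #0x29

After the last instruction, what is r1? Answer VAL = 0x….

[0] flags=0000 → (cmp)
[1] flags=0000 GT?T → r1=0x5a
[2] flags=0000 LT?F → skip
[3] flags=0000 CS?F → skip
[4] flags=0010 → (cmp)
[5] flags=0010 CS?T → r5=0x6b
[6] flags=0010 LS?F → skip
[7] flags=0010 → (cmp)
[8] flags=0010 GT?T → r3=0x02
[9] flags=0010 EQ?F → skip
[10] flags=0010 EQ?F → skip

VAL = 0x5a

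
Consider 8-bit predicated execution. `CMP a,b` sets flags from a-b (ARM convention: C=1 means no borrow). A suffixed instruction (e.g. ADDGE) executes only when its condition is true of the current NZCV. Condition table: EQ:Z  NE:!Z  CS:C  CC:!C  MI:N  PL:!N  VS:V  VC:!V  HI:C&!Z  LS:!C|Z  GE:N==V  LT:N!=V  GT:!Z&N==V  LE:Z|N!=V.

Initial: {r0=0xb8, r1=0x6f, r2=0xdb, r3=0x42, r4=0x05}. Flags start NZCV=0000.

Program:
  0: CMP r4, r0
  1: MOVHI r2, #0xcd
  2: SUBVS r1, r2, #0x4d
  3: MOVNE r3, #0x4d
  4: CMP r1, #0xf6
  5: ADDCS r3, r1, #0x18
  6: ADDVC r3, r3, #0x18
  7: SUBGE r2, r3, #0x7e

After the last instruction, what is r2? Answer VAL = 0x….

VAL = 0xe7

0: ✓ CMP  NZCV=0000
1: · MOVHI
2: · SUBVS
3: ✓ MOVNE  r3←0x4d
4: ✓ CMP  NZCV=0000
5: · ADDCS
6: ✓ ADDVC  r3←0x65
7: ✓ SUBGE  r2←0xe7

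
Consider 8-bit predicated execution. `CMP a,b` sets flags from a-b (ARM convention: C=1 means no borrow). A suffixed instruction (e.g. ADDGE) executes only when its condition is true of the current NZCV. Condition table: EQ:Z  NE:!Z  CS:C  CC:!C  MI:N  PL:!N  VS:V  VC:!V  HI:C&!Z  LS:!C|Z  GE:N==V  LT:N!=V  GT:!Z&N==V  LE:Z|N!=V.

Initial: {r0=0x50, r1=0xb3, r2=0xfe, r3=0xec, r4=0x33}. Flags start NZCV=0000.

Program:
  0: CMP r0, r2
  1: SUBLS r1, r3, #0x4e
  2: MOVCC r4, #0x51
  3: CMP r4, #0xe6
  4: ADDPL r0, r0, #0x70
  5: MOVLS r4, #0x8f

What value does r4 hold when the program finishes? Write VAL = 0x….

[0] flags=0000 → (cmp)
[1] flags=0000 LS?T → r1=0x9e
[2] flags=0000 CC?T → r4=0x51
[3] flags=0000 → (cmp)
[4] flags=0000 PL?T → r0=0xc0
[5] flags=0000 LS?T → r4=0x8f

VAL = 0x8f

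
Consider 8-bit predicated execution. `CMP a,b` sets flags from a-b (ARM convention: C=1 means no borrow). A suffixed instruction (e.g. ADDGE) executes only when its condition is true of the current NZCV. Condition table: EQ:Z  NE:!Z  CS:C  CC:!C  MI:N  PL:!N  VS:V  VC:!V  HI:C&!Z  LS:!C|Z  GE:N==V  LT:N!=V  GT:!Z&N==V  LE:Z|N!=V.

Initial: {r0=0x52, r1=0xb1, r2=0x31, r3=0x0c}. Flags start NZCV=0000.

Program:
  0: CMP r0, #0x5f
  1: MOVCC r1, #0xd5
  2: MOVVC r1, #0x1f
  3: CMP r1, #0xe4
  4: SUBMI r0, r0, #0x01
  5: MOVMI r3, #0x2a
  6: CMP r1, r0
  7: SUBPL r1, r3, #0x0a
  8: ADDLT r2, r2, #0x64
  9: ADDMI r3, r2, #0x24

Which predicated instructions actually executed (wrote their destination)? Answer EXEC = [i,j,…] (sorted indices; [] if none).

[0] flags=1000 → (cmp)
[1] flags=1000 CC?T → r1=0xd5
[2] flags=1000 VC?T → r1=0x1f
[3] flags=0000 → (cmp)
[4] flags=0000 MI?F → skip
[5] flags=0000 MI?F → skip
[6] flags=1000 → (cmp)
[7] flags=1000 PL?F → skip
[8] flags=1000 LT?T → r2=0x95
[9] flags=1000 MI?T → r3=0xb9

EXEC = [1,2,8,9]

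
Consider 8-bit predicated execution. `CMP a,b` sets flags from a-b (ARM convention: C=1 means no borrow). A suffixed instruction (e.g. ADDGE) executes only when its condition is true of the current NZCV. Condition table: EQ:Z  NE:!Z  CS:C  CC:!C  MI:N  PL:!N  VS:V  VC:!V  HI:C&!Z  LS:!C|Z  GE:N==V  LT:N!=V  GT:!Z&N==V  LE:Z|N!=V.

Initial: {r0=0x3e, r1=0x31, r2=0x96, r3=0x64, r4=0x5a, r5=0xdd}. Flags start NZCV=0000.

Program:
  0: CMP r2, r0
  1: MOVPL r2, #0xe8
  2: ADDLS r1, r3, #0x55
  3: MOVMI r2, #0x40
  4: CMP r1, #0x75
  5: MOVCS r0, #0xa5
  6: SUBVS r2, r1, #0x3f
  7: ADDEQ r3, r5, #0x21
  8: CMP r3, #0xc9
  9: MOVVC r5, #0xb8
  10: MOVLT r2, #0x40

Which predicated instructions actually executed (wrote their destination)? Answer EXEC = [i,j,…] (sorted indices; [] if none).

0: ✓ CMP  NZCV=0011
1: ✓ MOVPL  r2←0xe8
2: · ADDLS
3: · MOVMI
4: ✓ CMP  NZCV=1000
5: · MOVCS
6: · SUBVS
7: · ADDEQ
8: ✓ CMP  NZCV=1001
9: · MOVVC
10: · MOVLT

EXEC = [1]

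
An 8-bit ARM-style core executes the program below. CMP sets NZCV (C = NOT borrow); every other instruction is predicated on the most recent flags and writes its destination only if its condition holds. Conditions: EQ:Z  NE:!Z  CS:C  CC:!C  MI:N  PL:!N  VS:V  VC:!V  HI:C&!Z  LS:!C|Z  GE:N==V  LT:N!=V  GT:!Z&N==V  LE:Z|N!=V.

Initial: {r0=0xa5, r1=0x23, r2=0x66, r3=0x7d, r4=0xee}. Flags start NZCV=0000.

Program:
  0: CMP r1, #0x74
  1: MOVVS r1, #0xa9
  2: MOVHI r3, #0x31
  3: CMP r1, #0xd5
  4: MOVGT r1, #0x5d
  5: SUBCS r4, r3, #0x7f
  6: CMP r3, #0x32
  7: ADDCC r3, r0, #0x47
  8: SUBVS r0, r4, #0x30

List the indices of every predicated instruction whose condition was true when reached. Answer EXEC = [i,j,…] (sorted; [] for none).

0: ✓ CMP  NZCV=1000
1: · MOVVS
2: · MOVHI
3: ✓ CMP  NZCV=0000
4: ✓ MOVGT  r1←0x5d
5: · SUBCS
6: ✓ CMP  NZCV=0010
7: · ADDCC
8: · SUBVS

EXEC = [4]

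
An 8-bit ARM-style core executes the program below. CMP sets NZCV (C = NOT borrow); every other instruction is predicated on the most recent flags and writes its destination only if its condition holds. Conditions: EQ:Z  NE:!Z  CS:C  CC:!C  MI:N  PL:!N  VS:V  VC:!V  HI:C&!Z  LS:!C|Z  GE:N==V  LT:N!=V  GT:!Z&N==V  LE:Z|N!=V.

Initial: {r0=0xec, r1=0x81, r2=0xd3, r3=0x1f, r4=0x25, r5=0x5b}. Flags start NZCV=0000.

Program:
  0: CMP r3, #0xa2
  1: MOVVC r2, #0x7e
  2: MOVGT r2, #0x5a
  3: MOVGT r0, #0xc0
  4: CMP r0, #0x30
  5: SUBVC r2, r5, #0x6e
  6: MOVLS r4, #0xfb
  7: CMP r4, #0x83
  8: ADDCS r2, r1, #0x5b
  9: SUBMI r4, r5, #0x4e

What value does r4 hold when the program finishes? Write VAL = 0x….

[0] flags=0000 → (cmp)
[1] flags=0000 VC?T → r2=0x7e
[2] flags=0000 GT?T → r2=0x5a
[3] flags=0000 GT?T → r0=0xc0
[4] flags=1010 → (cmp)
[5] flags=1010 VC?T → r2=0xed
[6] flags=1010 LS?F → skip
[7] flags=1001 → (cmp)
[8] flags=1001 CS?F → skip
[9] flags=1001 MI?T → r4=0x0d

VAL = 0x0d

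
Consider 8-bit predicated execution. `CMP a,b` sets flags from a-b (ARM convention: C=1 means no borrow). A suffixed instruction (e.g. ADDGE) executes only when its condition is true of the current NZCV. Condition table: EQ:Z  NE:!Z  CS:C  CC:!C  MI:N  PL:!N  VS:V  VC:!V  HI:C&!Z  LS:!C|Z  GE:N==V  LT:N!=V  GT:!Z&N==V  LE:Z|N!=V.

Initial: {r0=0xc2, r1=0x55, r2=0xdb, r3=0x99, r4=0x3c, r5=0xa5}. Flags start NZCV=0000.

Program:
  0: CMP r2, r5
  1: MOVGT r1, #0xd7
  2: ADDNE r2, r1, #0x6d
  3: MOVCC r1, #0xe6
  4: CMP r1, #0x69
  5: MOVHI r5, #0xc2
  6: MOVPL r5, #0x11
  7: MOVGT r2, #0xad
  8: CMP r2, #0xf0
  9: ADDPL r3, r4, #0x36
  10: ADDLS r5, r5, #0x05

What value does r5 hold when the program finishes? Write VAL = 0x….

[0] flags=0010 → (cmp)
[1] flags=0010 GT?T → r1=0xd7
[2] flags=0010 NE?T → r2=0x44
[3] flags=0010 CC?F → skip
[4] flags=0011 → (cmp)
[5] flags=0011 HI?T → r5=0xc2
[6] flags=0011 PL?T → r5=0x11
[7] flags=0011 GT?F → skip
[8] flags=0000 → (cmp)
[9] flags=0000 PL?T → r3=0x72
[10] flags=0000 LS?T → r5=0x16

VAL = 0x16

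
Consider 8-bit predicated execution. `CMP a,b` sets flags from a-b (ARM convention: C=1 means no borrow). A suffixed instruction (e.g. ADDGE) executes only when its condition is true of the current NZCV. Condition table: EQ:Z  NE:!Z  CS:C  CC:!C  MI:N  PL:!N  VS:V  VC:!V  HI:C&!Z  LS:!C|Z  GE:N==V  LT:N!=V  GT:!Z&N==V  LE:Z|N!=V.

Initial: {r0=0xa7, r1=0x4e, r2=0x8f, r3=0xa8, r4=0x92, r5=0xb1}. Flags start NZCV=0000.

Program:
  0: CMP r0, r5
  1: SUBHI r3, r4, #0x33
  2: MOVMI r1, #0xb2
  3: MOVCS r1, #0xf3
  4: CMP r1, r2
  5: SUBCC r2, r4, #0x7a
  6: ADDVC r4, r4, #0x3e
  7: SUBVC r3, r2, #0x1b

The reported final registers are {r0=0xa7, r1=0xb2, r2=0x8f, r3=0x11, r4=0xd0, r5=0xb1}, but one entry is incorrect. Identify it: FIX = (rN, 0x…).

[0] flags=1000 → (cmp)
[1] flags=1000 HI?F → skip
[2] flags=1000 MI?T → r1=0xb2
[3] flags=1000 CS?F → skip
[4] flags=0010 → (cmp)
[5] flags=0010 CC?F → skip
[6] flags=0010 VC?T → r4=0xd0
[7] flags=0010 VC?T → r3=0x74

FIX = (r3, 0x74)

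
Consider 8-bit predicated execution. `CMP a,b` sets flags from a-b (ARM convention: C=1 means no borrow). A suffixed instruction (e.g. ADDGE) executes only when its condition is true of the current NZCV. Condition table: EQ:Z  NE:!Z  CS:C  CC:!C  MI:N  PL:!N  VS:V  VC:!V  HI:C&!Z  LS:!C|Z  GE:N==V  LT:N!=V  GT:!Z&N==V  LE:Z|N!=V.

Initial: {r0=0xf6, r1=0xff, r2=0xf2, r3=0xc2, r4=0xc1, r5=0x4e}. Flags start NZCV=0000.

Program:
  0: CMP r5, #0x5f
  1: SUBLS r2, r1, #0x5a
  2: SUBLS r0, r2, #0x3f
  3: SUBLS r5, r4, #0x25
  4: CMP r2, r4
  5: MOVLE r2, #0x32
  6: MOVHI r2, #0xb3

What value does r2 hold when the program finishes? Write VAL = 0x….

VAL = 0x32

[0] flags=1000 → (cmp)
[1] flags=1000 LS?T → r2=0xa5
[2] flags=1000 LS?T → r0=0x66
[3] flags=1000 LS?T → r5=0x9c
[4] flags=1000 → (cmp)
[5] flags=1000 LE?T → r2=0x32
[6] flags=1000 HI?F → skip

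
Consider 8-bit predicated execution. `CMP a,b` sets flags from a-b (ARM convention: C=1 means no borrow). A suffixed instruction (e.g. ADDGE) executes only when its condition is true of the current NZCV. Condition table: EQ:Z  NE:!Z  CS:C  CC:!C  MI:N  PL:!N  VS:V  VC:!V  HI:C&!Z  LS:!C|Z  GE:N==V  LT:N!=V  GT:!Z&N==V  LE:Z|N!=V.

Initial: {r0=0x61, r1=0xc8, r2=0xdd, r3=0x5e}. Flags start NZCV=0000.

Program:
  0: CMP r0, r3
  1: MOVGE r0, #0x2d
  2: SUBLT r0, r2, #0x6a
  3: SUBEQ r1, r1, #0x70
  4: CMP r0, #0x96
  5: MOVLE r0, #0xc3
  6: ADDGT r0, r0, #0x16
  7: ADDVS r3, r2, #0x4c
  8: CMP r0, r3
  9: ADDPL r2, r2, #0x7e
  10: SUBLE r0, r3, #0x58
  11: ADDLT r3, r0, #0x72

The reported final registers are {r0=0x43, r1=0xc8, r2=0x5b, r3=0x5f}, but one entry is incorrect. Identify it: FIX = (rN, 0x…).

0: ✓ CMP  NZCV=0010
1: ✓ MOVGE  r0←0x2d
2: · SUBLT
3: · SUBEQ
4: ✓ CMP  NZCV=1001
5: · MOVLE
6: ✓ ADDGT  r0←0x43
7: ✓ ADDVS  r3←0x29
8: ✓ CMP  NZCV=0010
9: ✓ ADDPL  r2←0x5b
10: · SUBLE
11: · ADDLT

FIX = (r3, 0x29)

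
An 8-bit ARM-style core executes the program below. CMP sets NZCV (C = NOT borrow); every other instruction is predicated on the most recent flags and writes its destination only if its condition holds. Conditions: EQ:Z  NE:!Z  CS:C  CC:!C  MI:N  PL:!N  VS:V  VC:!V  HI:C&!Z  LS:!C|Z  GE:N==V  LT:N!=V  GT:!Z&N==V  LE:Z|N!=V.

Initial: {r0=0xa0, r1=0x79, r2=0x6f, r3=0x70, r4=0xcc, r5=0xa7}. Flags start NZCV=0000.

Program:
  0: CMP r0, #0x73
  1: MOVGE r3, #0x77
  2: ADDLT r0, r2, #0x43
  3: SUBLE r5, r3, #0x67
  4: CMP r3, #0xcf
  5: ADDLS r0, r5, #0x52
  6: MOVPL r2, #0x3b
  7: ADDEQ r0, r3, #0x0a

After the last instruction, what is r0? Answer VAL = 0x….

[0] flags=0011 → (cmp)
[1] flags=0011 GE?F → skip
[2] flags=0011 LT?T → r0=0xb2
[3] flags=0011 LE?T → r5=0x09
[4] flags=1001 → (cmp)
[5] flags=1001 LS?T → r0=0x5b
[6] flags=1001 PL?F → skip
[7] flags=1001 EQ?F → skip

VAL = 0x5b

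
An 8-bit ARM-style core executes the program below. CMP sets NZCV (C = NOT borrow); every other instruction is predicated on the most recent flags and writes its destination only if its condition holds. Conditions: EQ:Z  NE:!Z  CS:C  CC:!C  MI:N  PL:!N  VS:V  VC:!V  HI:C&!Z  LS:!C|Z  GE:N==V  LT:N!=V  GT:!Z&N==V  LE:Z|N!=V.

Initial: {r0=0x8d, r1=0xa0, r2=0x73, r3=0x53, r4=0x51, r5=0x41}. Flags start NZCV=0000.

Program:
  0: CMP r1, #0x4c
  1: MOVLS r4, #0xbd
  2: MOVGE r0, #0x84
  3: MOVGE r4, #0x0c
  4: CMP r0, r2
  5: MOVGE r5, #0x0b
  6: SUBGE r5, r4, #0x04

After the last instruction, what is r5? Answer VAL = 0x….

VAL = 0x41

0: ✓ CMP  NZCV=0011
1: · MOVLS
2: · MOVGE
3: · MOVGE
4: ✓ CMP  NZCV=0011
5: · MOVGE
6: · SUBGE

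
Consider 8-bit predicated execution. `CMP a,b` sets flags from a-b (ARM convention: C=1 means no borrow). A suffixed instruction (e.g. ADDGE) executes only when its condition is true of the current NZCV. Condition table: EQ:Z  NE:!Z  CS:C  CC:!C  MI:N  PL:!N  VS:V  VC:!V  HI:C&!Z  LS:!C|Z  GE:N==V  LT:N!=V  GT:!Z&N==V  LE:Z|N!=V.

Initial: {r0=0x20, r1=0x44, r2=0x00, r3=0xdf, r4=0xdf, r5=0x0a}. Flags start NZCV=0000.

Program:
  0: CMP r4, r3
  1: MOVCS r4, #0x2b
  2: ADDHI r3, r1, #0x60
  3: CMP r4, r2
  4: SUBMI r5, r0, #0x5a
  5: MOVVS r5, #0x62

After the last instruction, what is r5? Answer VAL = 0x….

[0] flags=0110 → (cmp)
[1] flags=0110 CS?T → r4=0x2b
[2] flags=0110 HI?F → skip
[3] flags=0010 → (cmp)
[4] flags=0010 MI?F → skip
[5] flags=0010 VS?F → skip

VAL = 0x0a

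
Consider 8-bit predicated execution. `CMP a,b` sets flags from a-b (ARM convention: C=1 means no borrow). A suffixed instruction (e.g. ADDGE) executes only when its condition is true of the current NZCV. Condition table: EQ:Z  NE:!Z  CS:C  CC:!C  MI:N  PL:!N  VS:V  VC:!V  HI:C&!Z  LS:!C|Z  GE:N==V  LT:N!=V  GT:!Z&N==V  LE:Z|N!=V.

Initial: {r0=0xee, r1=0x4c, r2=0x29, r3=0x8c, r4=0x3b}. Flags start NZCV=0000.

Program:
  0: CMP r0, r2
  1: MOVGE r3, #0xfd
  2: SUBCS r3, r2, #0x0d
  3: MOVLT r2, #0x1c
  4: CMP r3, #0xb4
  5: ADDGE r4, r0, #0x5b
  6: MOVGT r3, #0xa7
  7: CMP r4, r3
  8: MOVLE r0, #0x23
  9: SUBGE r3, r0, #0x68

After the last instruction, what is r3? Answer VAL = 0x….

0: ✓ CMP  NZCV=1010
1: · MOVGE
2: ✓ SUBCS  r3←0x1c
3: ✓ MOVLT  r2←0x1c
4: ✓ CMP  NZCV=0000
5: ✓ ADDGE  r4←0x49
6: ✓ MOVGT  r3←0xa7
7: ✓ CMP  NZCV=1001
8: · MOVLE
9: ✓ SUBGE  r3←0x86

VAL = 0x86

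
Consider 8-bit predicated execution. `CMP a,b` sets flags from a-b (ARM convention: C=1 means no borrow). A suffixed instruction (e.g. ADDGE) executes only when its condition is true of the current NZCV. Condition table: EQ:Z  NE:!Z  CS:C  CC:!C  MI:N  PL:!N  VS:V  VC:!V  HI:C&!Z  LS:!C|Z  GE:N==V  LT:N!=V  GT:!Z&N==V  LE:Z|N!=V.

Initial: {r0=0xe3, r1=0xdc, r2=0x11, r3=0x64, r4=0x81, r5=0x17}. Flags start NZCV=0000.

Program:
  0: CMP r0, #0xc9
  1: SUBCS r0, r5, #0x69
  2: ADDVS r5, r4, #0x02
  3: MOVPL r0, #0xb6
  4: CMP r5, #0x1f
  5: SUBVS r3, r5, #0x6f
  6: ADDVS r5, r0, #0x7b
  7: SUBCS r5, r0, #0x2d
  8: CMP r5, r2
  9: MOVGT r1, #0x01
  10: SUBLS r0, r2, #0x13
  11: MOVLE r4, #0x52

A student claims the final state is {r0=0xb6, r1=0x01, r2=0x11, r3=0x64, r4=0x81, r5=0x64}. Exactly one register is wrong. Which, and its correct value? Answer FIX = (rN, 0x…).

FIX = (r5, 0x17)

0: ✓ CMP  NZCV=0010
1: ✓ SUBCS  r0←0xae
2: · ADDVS
3: ✓ MOVPL  r0←0xb6
4: ✓ CMP  NZCV=1000
5: · SUBVS
6: · ADDVS
7: · SUBCS
8: ✓ CMP  NZCV=0010
9: ✓ MOVGT  r1←0x01
10: · SUBLS
11: · MOVLE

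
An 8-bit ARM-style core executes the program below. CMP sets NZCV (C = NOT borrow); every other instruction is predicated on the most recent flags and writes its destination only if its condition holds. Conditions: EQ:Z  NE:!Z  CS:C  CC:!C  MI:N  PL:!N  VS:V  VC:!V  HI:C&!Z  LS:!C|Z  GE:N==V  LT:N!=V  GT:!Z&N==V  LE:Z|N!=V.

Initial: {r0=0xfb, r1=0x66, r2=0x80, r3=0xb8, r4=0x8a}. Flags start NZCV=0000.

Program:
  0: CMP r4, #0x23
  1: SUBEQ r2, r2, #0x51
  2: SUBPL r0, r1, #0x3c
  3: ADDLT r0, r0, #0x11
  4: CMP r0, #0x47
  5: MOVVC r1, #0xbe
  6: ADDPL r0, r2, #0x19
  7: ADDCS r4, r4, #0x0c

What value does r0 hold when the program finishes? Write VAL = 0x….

[0] flags=0011 → (cmp)
[1] flags=0011 EQ?F → skip
[2] flags=0011 PL?T → r0=0x2a
[3] flags=0011 LT?T → r0=0x3b
[4] flags=1000 → (cmp)
[5] flags=1000 VC?T → r1=0xbe
[6] flags=1000 PL?F → skip
[7] flags=1000 CS?F → skip

VAL = 0x3b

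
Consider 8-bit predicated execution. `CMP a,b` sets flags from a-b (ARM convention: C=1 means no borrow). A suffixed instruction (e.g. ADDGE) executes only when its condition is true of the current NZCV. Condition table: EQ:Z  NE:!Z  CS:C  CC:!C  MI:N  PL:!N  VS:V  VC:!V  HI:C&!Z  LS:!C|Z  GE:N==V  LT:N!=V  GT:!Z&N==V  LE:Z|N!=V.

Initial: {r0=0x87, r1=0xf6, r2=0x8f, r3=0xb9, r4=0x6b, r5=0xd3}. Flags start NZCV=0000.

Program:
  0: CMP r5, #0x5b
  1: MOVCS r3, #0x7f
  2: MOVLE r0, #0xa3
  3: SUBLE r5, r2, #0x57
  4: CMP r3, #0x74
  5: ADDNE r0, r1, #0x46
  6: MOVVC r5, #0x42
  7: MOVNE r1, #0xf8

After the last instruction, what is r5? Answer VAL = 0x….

VAL = 0x42

0: ✓ CMP  NZCV=0011
1: ✓ MOVCS  r3←0x7f
2: ✓ MOVLE  r0←0xa3
3: ✓ SUBLE  r5←0x38
4: ✓ CMP  NZCV=0010
5: ✓ ADDNE  r0←0x3c
6: ✓ MOVVC  r5←0x42
7: ✓ MOVNE  r1←0xf8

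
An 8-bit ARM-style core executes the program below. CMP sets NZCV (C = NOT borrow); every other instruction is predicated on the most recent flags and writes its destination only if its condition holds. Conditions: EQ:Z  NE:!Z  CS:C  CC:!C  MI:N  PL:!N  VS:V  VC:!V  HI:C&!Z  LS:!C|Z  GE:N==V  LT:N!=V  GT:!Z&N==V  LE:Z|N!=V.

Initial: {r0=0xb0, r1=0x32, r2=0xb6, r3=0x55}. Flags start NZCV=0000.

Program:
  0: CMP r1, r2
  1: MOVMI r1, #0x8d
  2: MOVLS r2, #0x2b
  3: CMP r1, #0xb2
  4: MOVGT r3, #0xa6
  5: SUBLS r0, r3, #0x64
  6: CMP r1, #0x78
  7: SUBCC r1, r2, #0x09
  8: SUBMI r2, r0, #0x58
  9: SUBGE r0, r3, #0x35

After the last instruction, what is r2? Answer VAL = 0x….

[0] flags=0000 → (cmp)
[1] flags=0000 MI?F → skip
[2] flags=0000 LS?T → r2=0x2b
[3] flags=1001 → (cmp)
[4] flags=1001 GT?T → r3=0xa6
[5] flags=1001 LS?T → r0=0x42
[6] flags=1000 → (cmp)
[7] flags=1000 CC?T → r1=0x22
[8] flags=1000 MI?T → r2=0xea
[9] flags=1000 GE?F → skip

VAL = 0xea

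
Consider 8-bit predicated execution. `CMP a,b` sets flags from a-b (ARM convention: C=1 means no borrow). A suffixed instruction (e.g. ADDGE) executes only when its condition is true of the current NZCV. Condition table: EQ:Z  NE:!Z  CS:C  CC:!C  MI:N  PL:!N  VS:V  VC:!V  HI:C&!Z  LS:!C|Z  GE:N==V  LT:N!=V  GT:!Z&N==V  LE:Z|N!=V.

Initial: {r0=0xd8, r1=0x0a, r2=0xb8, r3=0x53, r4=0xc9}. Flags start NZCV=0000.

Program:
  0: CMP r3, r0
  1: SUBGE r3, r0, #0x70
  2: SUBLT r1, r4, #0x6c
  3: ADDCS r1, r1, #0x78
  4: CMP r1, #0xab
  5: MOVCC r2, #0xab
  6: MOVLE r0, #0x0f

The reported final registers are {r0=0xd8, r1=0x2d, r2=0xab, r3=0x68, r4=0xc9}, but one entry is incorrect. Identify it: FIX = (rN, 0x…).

FIX = (r1, 0x0a)

0: ✓ CMP  NZCV=0000
1: ✓ SUBGE  r3←0x68
2: · SUBLT
3: · ADDCS
4: ✓ CMP  NZCV=0000
5: ✓ MOVCC  r2←0xab
6: · MOVLE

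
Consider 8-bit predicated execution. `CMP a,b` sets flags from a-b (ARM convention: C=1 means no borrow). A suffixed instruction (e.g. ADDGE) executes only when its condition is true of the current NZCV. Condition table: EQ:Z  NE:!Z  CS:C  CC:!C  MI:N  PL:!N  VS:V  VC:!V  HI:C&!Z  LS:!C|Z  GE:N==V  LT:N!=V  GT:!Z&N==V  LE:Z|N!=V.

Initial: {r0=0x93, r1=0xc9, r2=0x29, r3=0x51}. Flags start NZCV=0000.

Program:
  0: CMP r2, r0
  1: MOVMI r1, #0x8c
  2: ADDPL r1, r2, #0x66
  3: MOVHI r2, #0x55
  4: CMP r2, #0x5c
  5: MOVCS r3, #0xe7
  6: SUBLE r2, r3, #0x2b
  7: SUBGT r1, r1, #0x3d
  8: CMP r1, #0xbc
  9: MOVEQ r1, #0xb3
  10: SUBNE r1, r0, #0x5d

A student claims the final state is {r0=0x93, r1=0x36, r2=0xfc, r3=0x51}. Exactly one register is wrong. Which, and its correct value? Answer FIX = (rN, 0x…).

FIX = (r2, 0x26)

[0] flags=1001 → (cmp)
[1] flags=1001 MI?T → r1=0x8c
[2] flags=1001 PL?F → skip
[3] flags=1001 HI?F → skip
[4] flags=1000 → (cmp)
[5] flags=1000 CS?F → skip
[6] flags=1000 LE?T → r2=0x26
[7] flags=1000 GT?F → skip
[8] flags=1000 → (cmp)
[9] flags=1000 EQ?F → skip
[10] flags=1000 NE?T → r1=0x36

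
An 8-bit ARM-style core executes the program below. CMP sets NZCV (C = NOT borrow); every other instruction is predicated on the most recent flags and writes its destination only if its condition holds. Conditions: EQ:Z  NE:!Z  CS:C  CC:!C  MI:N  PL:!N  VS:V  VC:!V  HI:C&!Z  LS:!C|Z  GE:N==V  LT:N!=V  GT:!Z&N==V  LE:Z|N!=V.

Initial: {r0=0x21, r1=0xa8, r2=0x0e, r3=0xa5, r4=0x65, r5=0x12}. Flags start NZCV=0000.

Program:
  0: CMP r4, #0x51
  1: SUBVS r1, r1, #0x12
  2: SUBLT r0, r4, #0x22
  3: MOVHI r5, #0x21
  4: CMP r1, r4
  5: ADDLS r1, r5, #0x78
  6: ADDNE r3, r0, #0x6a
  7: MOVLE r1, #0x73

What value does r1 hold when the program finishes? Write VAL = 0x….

0: ✓ CMP  NZCV=0010
1: · SUBVS
2: · SUBLT
3: ✓ MOVHI  r5←0x21
4: ✓ CMP  NZCV=0011
5: · ADDLS
6: ✓ ADDNE  r3←0x8b
7: ✓ MOVLE  r1←0x73

VAL = 0x73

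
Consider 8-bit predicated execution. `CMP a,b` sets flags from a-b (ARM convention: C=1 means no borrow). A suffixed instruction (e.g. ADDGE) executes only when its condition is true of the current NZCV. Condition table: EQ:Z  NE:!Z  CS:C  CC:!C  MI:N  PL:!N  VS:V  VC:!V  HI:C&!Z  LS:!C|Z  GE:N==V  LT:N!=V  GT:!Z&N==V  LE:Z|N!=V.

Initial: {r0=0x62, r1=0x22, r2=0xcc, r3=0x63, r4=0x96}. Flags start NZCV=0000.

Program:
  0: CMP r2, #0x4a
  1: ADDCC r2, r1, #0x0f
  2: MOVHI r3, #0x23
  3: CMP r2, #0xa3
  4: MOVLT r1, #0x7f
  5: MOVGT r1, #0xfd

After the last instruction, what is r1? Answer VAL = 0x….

0: ✓ CMP  NZCV=1010
1: · ADDCC
2: ✓ MOVHI  r3←0x23
3: ✓ CMP  NZCV=0010
4: · MOVLT
5: ✓ MOVGT  r1←0xfd

VAL = 0xfd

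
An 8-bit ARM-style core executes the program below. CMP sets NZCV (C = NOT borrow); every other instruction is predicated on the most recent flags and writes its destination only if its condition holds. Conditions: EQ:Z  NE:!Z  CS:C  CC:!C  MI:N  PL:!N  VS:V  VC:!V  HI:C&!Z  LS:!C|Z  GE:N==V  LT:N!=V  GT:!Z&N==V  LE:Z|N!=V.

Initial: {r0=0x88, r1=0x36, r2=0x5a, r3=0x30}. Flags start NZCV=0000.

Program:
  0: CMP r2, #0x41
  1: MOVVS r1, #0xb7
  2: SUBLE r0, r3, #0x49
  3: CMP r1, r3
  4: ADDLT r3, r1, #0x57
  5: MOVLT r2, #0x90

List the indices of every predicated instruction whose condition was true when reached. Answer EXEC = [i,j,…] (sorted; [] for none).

EXEC = []

0: ✓ CMP  NZCV=0010
1: · MOVVS
2: · SUBLE
3: ✓ CMP  NZCV=0010
4: · ADDLT
5: · MOVLT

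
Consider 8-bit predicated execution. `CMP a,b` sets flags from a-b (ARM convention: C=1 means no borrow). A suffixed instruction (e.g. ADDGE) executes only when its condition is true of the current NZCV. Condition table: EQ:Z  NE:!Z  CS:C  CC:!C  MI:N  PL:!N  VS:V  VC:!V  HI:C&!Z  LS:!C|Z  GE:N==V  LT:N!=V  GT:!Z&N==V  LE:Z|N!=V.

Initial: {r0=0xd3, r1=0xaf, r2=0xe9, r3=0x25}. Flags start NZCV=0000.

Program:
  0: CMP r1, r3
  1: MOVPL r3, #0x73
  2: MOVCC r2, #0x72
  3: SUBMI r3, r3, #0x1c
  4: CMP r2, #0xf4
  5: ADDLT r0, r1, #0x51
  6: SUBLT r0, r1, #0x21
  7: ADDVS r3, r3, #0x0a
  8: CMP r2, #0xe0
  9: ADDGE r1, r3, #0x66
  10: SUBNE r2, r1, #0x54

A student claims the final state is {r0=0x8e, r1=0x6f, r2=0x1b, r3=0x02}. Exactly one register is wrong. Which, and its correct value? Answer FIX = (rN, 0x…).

FIX = (r3, 0x09)

0: ✓ CMP  NZCV=1010
1: · MOVPL
2: · MOVCC
3: ✓ SUBMI  r3←0x09
4: ✓ CMP  NZCV=1000
5: ✓ ADDLT  r0←0x00
6: ✓ SUBLT  r0←0x8e
7: · ADDVS
8: ✓ CMP  NZCV=0010
9: ✓ ADDGE  r1←0x6f
10: ✓ SUBNE  r2←0x1b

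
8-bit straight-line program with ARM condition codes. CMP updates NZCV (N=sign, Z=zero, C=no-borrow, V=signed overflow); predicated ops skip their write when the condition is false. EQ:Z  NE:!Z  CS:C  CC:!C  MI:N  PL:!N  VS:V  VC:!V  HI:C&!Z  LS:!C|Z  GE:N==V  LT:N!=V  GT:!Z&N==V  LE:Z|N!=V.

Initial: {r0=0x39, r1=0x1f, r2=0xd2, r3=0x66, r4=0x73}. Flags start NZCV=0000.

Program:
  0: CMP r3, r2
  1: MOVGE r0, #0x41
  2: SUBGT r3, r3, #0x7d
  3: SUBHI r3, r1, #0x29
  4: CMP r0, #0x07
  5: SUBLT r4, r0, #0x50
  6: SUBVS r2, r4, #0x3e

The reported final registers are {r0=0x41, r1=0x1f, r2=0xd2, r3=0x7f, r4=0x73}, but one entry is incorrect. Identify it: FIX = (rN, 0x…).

0: ✓ CMP  NZCV=1001
1: ✓ MOVGE  r0←0x41
2: ✓ SUBGT  r3←0xe9
3: · SUBHI
4: ✓ CMP  NZCV=0010
5: · SUBLT
6: · SUBVS

FIX = (r3, 0xe9)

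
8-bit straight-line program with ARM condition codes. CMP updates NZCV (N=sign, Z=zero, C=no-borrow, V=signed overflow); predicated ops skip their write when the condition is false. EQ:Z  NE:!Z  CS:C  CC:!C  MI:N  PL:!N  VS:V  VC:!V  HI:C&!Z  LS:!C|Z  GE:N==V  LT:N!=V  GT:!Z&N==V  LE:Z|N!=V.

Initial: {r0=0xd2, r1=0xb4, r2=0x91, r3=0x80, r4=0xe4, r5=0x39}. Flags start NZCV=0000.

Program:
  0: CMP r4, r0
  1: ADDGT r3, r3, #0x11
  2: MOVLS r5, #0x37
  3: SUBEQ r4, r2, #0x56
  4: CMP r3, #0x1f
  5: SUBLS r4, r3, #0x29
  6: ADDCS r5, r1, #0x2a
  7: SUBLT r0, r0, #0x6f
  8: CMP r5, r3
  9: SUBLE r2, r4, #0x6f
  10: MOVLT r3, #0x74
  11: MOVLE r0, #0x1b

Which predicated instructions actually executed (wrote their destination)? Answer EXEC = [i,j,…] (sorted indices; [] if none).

EXEC = [1,6,7]

0: ✓ CMP  NZCV=0010
1: ✓ ADDGT  r3←0x91
2: · MOVLS
3: · SUBEQ
4: ✓ CMP  NZCV=0011
5: · SUBLS
6: ✓ ADDCS  r5←0xde
7: ✓ SUBLT  r0←0x63
8: ✓ CMP  NZCV=0010
9: · SUBLE
10: · MOVLT
11: · MOVLE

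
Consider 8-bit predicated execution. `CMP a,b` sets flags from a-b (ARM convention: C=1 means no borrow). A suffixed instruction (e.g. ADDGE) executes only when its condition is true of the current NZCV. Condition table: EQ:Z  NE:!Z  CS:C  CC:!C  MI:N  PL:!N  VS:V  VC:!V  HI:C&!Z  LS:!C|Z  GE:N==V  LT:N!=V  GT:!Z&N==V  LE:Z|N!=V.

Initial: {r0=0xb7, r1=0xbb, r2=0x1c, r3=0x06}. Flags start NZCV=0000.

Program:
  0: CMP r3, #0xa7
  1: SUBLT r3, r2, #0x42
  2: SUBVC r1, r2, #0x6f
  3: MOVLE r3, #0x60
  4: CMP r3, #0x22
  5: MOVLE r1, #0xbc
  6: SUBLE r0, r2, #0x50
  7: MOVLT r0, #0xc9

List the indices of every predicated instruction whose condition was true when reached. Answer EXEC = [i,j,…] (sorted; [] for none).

[0] flags=0000 → (cmp)
[1] flags=0000 LT?F → skip
[2] flags=0000 VC?T → r1=0xad
[3] flags=0000 LE?F → skip
[4] flags=1000 → (cmp)
[5] flags=1000 LE?T → r1=0xbc
[6] flags=1000 LE?T → r0=0xcc
[7] flags=1000 LT?T → r0=0xc9

EXEC = [2,5,6,7]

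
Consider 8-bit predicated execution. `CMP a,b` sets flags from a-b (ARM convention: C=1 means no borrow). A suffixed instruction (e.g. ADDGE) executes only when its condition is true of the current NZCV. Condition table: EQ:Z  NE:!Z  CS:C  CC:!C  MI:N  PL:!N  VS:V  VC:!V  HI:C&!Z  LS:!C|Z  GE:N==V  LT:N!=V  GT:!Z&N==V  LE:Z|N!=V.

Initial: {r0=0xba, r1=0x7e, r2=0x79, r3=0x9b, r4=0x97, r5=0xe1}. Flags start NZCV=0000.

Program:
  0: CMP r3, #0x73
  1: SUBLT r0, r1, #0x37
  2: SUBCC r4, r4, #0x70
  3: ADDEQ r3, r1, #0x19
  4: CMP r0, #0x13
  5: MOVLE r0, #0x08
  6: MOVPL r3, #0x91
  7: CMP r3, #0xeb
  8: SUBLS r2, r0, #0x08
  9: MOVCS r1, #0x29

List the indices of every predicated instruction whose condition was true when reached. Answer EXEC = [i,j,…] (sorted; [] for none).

0: ✓ CMP  NZCV=0011
1: ✓ SUBLT  r0←0x47
2: · SUBCC
3: · ADDEQ
4: ✓ CMP  NZCV=0010
5: · MOVLE
6: ✓ MOVPL  r3←0x91
7: ✓ CMP  NZCV=1000
8: ✓ SUBLS  r2←0x3f
9: · MOVCS

EXEC = [1,6,8]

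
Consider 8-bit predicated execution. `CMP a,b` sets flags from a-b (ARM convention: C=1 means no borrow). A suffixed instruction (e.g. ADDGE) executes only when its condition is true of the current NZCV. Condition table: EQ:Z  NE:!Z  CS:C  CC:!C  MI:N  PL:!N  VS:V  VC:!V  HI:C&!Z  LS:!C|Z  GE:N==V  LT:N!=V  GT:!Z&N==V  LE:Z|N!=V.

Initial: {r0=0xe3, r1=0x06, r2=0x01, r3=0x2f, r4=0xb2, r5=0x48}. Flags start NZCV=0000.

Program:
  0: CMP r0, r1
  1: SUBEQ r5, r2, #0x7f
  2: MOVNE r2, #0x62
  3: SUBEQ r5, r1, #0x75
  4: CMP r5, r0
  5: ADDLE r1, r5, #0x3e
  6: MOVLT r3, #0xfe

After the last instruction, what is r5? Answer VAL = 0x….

0: ✓ CMP  NZCV=1010
1: · SUBEQ
2: ✓ MOVNE  r2←0x62
3: · SUBEQ
4: ✓ CMP  NZCV=0000
5: · ADDLE
6: · MOVLT

VAL = 0x48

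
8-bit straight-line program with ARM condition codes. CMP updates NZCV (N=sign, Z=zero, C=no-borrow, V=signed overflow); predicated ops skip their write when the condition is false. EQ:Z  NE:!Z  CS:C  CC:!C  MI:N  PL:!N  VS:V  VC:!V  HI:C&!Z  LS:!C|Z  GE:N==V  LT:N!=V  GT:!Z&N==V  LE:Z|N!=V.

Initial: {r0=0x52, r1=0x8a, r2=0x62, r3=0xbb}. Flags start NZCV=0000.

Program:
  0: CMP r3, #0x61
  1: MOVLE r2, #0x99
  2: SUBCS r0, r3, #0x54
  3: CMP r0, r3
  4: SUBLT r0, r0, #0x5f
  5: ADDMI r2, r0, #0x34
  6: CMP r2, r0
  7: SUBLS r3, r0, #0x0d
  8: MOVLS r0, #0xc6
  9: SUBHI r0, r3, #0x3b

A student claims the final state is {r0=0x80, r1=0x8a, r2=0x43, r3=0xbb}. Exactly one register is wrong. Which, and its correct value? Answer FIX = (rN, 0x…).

0: ✓ CMP  NZCV=0011
1: ✓ MOVLE  r2←0x99
2: ✓ SUBCS  r0←0x67
3: ✓ CMP  NZCV=1001
4: · SUBLT
5: ✓ ADDMI  r2←0x9b
6: ✓ CMP  NZCV=0011
7: · SUBLS
8: · MOVLS
9: ✓ SUBHI  r0←0x80

FIX = (r2, 0x9b)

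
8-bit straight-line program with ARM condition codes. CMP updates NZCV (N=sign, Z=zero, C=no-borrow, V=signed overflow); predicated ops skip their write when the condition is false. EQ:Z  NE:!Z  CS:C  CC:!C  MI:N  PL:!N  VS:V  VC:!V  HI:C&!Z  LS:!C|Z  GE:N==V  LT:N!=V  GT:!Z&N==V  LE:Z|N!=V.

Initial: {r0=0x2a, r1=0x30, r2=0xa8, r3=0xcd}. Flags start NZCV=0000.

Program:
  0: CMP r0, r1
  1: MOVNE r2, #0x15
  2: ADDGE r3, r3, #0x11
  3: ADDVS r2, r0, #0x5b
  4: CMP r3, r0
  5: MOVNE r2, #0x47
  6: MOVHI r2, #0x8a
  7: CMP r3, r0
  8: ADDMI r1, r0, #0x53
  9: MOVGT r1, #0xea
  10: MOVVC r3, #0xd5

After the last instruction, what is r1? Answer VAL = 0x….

0: ✓ CMP  NZCV=1000
1: ✓ MOVNE  r2←0x15
2: · ADDGE
3: · ADDVS
4: ✓ CMP  NZCV=1010
5: ✓ MOVNE  r2←0x47
6: ✓ MOVHI  r2←0x8a
7: ✓ CMP  NZCV=1010
8: ✓ ADDMI  r1←0x7d
9: · MOVGT
10: ✓ MOVVC  r3←0xd5

VAL = 0x7d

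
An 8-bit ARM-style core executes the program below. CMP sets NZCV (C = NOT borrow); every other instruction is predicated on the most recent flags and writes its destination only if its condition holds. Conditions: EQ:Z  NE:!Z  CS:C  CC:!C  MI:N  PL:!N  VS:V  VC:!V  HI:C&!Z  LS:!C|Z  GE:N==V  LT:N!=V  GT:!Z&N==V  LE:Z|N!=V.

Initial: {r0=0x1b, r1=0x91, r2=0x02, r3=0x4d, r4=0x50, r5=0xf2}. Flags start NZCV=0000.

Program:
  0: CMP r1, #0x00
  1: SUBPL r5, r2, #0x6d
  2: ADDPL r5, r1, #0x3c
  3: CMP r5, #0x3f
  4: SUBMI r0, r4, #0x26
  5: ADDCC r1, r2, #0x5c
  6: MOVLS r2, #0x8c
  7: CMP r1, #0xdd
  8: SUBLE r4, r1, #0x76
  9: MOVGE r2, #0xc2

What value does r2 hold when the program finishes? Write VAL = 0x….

VAL = 0x02

0: ✓ CMP  NZCV=1010
1: · SUBPL
2: · ADDPL
3: ✓ CMP  NZCV=1010
4: ✓ SUBMI  r0←0x2a
5: · ADDCC
6: · MOVLS
7: ✓ CMP  NZCV=1000
8: ✓ SUBLE  r4←0x1b
9: · MOVGE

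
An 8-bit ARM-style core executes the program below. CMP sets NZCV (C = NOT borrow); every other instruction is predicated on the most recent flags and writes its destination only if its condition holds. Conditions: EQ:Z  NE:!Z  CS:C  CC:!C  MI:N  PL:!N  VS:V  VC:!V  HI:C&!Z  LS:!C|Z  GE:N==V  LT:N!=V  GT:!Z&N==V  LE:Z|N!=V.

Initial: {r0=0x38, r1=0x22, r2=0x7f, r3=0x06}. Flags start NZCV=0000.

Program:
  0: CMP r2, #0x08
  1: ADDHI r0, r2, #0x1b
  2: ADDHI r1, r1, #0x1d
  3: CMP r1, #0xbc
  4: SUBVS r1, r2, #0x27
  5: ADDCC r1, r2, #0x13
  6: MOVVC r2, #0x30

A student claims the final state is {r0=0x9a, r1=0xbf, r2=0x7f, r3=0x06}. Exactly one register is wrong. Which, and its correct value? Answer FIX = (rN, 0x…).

FIX = (r1, 0x92)

0: ✓ CMP  NZCV=0010
1: ✓ ADDHI  r0←0x9a
2: ✓ ADDHI  r1←0x3f
3: ✓ CMP  NZCV=1001
4: ✓ SUBVS  r1←0x58
5: ✓ ADDCC  r1←0x92
6: · MOVVC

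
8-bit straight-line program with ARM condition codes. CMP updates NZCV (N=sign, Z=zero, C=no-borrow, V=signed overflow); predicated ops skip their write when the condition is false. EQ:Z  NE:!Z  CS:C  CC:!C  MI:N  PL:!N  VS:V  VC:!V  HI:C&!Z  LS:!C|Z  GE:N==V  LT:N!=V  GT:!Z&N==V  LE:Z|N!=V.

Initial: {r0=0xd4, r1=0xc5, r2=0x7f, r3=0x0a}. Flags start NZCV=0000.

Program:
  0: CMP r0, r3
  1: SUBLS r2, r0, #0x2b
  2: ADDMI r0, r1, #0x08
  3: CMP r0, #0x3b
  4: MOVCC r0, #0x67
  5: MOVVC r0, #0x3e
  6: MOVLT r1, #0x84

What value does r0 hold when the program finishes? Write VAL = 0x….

0: ✓ CMP  NZCV=1010
1: · SUBLS
2: ✓ ADDMI  r0←0xcd
3: ✓ CMP  NZCV=1010
4: · MOVCC
5: ✓ MOVVC  r0←0x3e
6: ✓ MOVLT  r1←0x84

VAL = 0x3e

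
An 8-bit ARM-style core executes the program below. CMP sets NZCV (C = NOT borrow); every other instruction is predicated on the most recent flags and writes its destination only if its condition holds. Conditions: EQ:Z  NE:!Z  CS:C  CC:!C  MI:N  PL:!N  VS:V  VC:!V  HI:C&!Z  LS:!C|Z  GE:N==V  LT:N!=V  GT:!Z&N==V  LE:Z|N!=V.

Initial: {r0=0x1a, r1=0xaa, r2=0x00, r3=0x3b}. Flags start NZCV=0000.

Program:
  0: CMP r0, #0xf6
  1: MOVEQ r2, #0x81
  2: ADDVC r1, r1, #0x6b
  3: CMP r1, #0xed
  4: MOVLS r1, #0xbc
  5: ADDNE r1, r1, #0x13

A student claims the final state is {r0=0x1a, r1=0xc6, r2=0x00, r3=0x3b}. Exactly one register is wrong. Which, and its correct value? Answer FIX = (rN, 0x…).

FIX = (r1, 0xcf)

0: ✓ CMP  NZCV=0000
1: · MOVEQ
2: ✓ ADDVC  r1←0x15
3: ✓ CMP  NZCV=0000
4: ✓ MOVLS  r1←0xbc
5: ✓ ADDNE  r1←0xcf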